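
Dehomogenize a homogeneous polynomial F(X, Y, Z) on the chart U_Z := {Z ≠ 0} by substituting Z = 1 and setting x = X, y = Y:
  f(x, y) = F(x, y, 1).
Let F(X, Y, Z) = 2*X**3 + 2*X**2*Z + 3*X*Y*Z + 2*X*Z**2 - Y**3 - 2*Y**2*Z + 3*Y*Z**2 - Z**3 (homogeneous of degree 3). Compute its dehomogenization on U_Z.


f(x, y) = 2*x**3 + 2*x**2 + 3*x*y + 2*x - y**3 - 2*y**2 + 3*y - 1

On U_Z we set Z = 1. Each monomial c·X^i·Y^j·Z^k in F becomes c·x^i·y^j·1^k = c·x^i·y^j.
Substituting Z = 1: F(X, Y, 1) = 2*x**3 + 2*x**2 + 3*x*y + 2*x - y**3 - 2*y**2 + 3*y - 1.
Note: deg(f) ≤ deg(F) = 3; strict inequality happens when F is divisible by Z (lost terms).


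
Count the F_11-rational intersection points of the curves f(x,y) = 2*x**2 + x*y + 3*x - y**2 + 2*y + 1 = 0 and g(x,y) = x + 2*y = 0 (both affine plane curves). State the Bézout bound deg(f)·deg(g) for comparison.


Common zeros: ∅; count = 0; Bézout bound = 2.

deg(f) = 2, deg(g) = 1, so Bézout bound = 2.
Scan x ∈ F_11. For each x, list the y ∈ F_11 with f(x, y) ≡ 0 and those with g(x, y) ≡ 0 (mod 11); the common zeros in that column are the intersection.
  x = 0: f ≡ 0 at y ∈ ∅; g ≡ 0 at y ∈ {0}; common: ∅.
  x = 1: f ≡ 0 at y ∈ {7}; g ≡ 0 at y ∈ {5}; common: ∅.
  x = 2: f ≡ 0 at y ∈ ∅; g ≡ 0 at y ∈ {10}; common: ∅.
  x = 3: f ≡ 0 at y ∈ {6, 10}; g ≡ 0 at y ∈ {4}; common: ∅.
  x = 4: f ≡ 0 at y ∈ ∅; g ≡ 0 at y ∈ {9}; common: ∅.
  x = 5: f ≡ 0 at y ∈ {0, 7}; g ≡ 0 at y ∈ {3}; common: ∅.
  x = 6: f ≡ 0 at y ∈ ∅; g ≡ 0 at y ∈ {8}; common: ∅.
  x = 7: f ≡ 0 at y ∈ {10}; g ≡ 0 at y ∈ {2}; common: ∅.
  x = 8: f ≡ 0 at y ∈ ∅; g ≡ 0 at y ∈ {7}; common: ∅.
  x = 9: f ≡ 0 at y ∈ {5, 6}; g ≡ 0 at y ∈ {1}; common: ∅.
  x = 10: f ≡ 0 at y ∈ {0, 1}; g ≡ 0 at y ∈ {6}; common: ∅.
Collecting: common zeros = ∅, so the count is 0.
Comparison with the Bézout bound: 0 ≤ 2 = deg(f)·deg(g), as expected for curves with no common component (the affine F_11-count falls short of the bound because intersections may lie at infinity, over extension fields, or carry multiplicity).


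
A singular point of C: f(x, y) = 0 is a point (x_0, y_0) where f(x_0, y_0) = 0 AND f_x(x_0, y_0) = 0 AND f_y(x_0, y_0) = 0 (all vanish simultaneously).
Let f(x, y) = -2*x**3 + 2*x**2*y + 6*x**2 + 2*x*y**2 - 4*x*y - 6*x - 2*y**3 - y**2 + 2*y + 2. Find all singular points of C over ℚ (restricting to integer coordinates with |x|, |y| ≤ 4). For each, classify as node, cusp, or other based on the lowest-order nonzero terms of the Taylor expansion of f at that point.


Singular points: {(1, 0)}; classification: cusp.

Compute partial derivatives:
  f_x = -6*x**2 + 4*x*y + 12*x + 2*y**2 - 4*y - 6.
  f_y = 2*x**2 + 4*x*y - 4*x - 6*y**2 - 2*y + 2.
Scan x_0 ∈ {−4, ..., 4}. For each x_0, f_y(x_0, y) is a polynomial in y; find its integer roots y ∈ {−4, ..., 4}, then test f_x and f at those candidates.
  x = -4: f_y(-4, y) = -6*y**2 - 18*y + 50; no integer root y with |y| ≤ 4.
  x = -3: f_y(-3, y) = -6*y**2 - 14*y + 32; no integer root y with |y| ≤ 4.
  x = -2: f_y(-2, y) = -6*y**2 - 10*y + 18; no integer root y with |y| ≤ 4.
  x = -1: f_y(-1, y) = -6*y**2 - 6*y + 8; no integer root y with |y| ≤ 4.
  x = 0: f_y(0, y) = -6*y**2 - 2*y + 2; no integer root y with |y| ≤ 4.
  x = 1: f_y(1, y) = -6*y**2 + 2*y; vanishes at y ∈ {0}. (1, 0): f_x = 0, f = 0 — SINGULAR.
  x = 2: f_y(2, y) = -6*y**2 + 6*y + 2; no integer root y with |y| ≤ 4.
  x = 3: f_y(3, y) = -6*y**2 + 10*y + 8; no integer root y with |y| ≤ 4.
  x = 4: f_y(4, y) = -6*y**2 + 14*y + 18; no integer root y with |y| ≤ 4.
Only singular point on the grid: (1, 0).
Classify: substitute x = 1 + u, y = 0 + v and expand: f = -2*u**3 + 2*u**2*v + 2*u*v**2 - 2*v**3 + v**2.
No constant or linear terms (consistent with a singular point). Quadratic part: v**2. Cubic part: -2*u**3 + 2*u**2*v + 2*u*v**2 - 2*v**3.
The quadratic part v**2 is a perfect square, so there is a single (double) tangent line v = 0, i.e. y = 0. Restricting the cubic part to that line (v = 0) leaves -2*u**3 ≠ 0, so f is not divisible by v and the branch is v² ≈ 2*u**3 to lowest order — this is a cusp.
Classification: cusp.


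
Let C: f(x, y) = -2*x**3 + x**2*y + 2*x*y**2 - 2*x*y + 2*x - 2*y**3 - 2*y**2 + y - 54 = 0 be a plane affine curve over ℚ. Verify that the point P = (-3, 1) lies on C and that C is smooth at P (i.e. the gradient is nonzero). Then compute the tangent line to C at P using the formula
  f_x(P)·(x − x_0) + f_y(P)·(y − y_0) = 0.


Tangent line at P: -58*x - 6*y - 168 = 0.

Step 1: f(-3, 1) = 0, so P lies on C.
Step 2: partial derivatives
  f_x(x, y) = -6*x**2 + 2*x*y + 2*y**2 - 2*y + 2, f_y(x, y) = x**2 + 4*x*y - 2*x - 6*y**2 - 4*y + 1.
  f_x(P) = -58, f_y(P) = -6 (gradient nonzero, so P is smooth).
Step 3: tangent line at P: -58·(x − -3) + -6·(y − 1) = 0.
Expanding: -58*x - 6*y - 168 = 0.


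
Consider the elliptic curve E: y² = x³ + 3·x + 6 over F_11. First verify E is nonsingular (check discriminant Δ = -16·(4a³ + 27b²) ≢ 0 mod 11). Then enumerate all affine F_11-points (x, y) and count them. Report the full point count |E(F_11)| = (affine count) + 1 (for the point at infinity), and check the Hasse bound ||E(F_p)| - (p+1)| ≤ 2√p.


Affine points = {(2, 3), (2, 8), (3, 3), (3, 8), (4, 4), (4, 7), (5, 5), (5, 6), (6, 3), (6, 8), (8, 5), (8, 6), (9, 5), (9, 6)}; affine count = 14; |E(F_11)| = 15.

Discriminant check: Δ ∝ 4a³ + 27b² = 4·3³ + 27·6² = 4·27 + 27·36 ≡ 2 (mod 11). Nonzero ⇒ E is nonsingular.
For each x ∈ F_11, compute rhs = x³ + 3·x + 6 mod 11, then count y ∈ F_11 with y² ≡ rhs.
  x = 0: rhs = 6, matching y values: none (0 points).
  x = 1: rhs = 10, matching y values: none (0 points).
  x = 2: rhs = 9, matching y values: 3, 8 (2 points).
  x = 3: rhs = 9, matching y values: 3, 8 (2 points).
  x = 4: rhs = 5, matching y values: 4, 7 (2 points).
  x = 5: rhs = 3, matching y values: 5, 6 (2 points).
  x = 6: rhs = 9, matching y values: 3, 8 (2 points).
  x = 7: rhs = 7, matching y values: none (0 points).
  x = 8: rhs = 3, matching y values: 5, 6 (2 points).
  x = 9: rhs = 3, matching y values: 5, 6 (2 points).
  x = 10: rhs = 2, matching y values: none (0 points).
Total affine count: 14.
Full point count |E(F_11)| = 14 + 1 = 15.
Hasse bound: |15 − (11+1)| = |3| = 3 ≤ 2√11 ≈ 6.6332 ✓.


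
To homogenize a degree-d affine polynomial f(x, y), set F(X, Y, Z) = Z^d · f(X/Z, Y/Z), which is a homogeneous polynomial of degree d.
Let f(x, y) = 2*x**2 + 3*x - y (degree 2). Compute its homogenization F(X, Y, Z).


F(X, Y, Z) = 2*X**2 + 3*X*Z - Y*Z

deg(f) = 2.
Substitute x = X/Z, y = Y/Z into f, then multiply by Z^2.
  monomial 2·x^2·y^0 ↦ 2·X^2·Y^0·Z^0.
  monomial 3·x^1·y^0 ↦ 3·X^1·Y^0·Z^1.
  monomial -1·x^0·y^1 ↦ -1·X^0·Y^1·Z^1.
Collecting: F(X, Y, Z) = 2*X**2 + 3*X*Z - Y*Z.


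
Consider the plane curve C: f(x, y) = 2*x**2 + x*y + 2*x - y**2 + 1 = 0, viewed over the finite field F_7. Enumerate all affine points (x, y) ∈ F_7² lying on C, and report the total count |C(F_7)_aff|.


Affine F_7-points: {(0, 1), (0, 6), (1, 4), (2, 1), (3, 4), (3, 6)}; count = 6.

For each of the 49 pairs (x, y) ∈ F_7², evaluate f(x, y) mod 7. Record the zeros.
  x = 0: [0↦1, 1↦0, 2↦4, 3↦6, 4↦6, 5↦4, 6↦0]  zeros at y ∈ {1, 6}
  x = 1: [0↦5, 1↦5, 2↦3, 3↦6, 4↦0, 5↦6, 6↦3]  zeros at y ∈ {4}
  x = 2: [0↦6, 1↦0, 2↦6, 3↦3, 4↦5, 5↦5, 6↦3]  zeros at y ∈ {1}
  x = 3: [0↦4, 1↦6, 2↦6, 3↦4, 4↦0, 5↦1, 6↦0]  zeros at y ∈ {4, 6}
  x = 4: [0↦6, 1↦2, 2↦3, 3↦2, 4↦6, 5↦1, 6↦1]  zeros at y ∈ ∅
  x = 5: [0↦5, 1↦2, 2↦4, 3↦4, 4↦2, 5↦5, 6↦6]  zeros at y ∈ ∅
  x = 6: [0↦1, 1↦6, 2↦2, 3↦3, 4↦2, 5↦6, 6↦1]  zeros at y ∈ ∅
Collecting zeros: affine points = {(0, 1), (0, 6), (1, 4), (2, 1), (3, 4), (3, 6)}.
Total count |C(F_7)_aff| = 6.


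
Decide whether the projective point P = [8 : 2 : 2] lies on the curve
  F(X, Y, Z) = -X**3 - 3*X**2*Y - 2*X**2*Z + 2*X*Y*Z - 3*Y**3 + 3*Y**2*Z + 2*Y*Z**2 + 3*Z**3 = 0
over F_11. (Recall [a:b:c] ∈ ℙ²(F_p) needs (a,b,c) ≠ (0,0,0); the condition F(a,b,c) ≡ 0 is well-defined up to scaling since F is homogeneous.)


F(8,2,2) ≡ 8 (mod 11); P is NOT on the curve.

Evaluate F(8, 2, 2) term-by-term (mod 11).
  -X**3 ↦ -1·512·1·1 = -512
  -3*X**2*Y ↦ -3·64·2·1 = -384
  -2*X**2*Z ↦ -2·64·1·2 = -256
  2*X*Y*Z ↦ 2·8·2·2 = 64
  -3*Y**3 ↦ -3·1·8·1 = -24
  3*Y**2*Z ↦ 3·1·4·2 = 24
  2*Y*Z**2 ↦ 2·1·2·4 = 16
  3*Z**3 ↦ 3·1·1·8 = 24
Sum: F(8, 2, 2) = (-512) + (-384) + (-256) + (64) + (-24) + (24) + (16) + (24) = -1048.
Reducing mod 11: -1048 ≡ 8 (mod 11).
Since F(a, b, c) ≡ 8 ≠ 0 (mod 11), P does NOT lie on the curve.


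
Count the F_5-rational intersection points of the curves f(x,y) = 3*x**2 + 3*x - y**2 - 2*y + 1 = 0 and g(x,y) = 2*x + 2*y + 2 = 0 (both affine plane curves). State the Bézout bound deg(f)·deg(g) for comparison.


Common zeros: ∅; count = 0; Bézout bound = 2.

deg(f) = 2, deg(g) = 1, so Bézout bound = 2.
Scan x ∈ F_5. For each x, list the y ∈ F_5 with f(x, y) ≡ 0 and those with g(x, y) ≡ 0 (mod 5); the common zeros in that column are the intersection.
  x = 0: f ≡ 0 at y ∈ ∅; g ≡ 0 at y ∈ {4}; common: ∅.
  x = 1: f ≡ 0 at y ∈ ∅; g ≡ 0 at y ∈ {3}; common: ∅.
  x = 2: f ≡ 0 at y ∈ {4}; g ≡ 0 at y ∈ {2}; common: ∅.
  x = 3: f ≡ 0 at y ∈ ∅; g ≡ 0 at y ∈ {1}; common: ∅.
  x = 4: f ≡ 0 at y ∈ ∅; g ≡ 0 at y ∈ {0}; common: ∅.
Collecting: common zeros = ∅, so the count is 0.
Comparison with the Bézout bound: 0 ≤ 2 = deg(f)·deg(g), as expected for curves with no common component (the affine F_5-count falls short of the bound because intersections may lie at infinity, over extension fields, or carry multiplicity).


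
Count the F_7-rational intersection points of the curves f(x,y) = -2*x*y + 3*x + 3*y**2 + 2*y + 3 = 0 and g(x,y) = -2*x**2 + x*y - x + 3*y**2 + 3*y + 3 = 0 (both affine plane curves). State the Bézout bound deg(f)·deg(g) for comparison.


Common zeros: {(6, 1)}; count = 1; Bézout bound = 4.

deg(f) = 2, deg(g) = 2, so Bézout bound = 4.
Scan x ∈ F_7. For each x, list the y ∈ F_7 with f(x, y) ≡ 0 and those with g(x, y) ≡ 0 (mod 7); the common zeros in that column are the intersection.
  x = 0: f ≡ 0 at y ∈ ∅; g ≡ 0 at y ∈ {2, 4}; common: ∅.
  x = 1: f ≡ 0 at y ∈ ∅; g ≡ 0 at y ∈ {0, 1}; common: ∅.
  x = 2: f ≡ 0 at y ∈ {4, 6}; g ≡ 0 at y ∈ {0, 3}; common: ∅.
  x = 3: f ≡ 0 at y ∈ ∅; g ≡ 0 at y ∈ {6}; common: ∅.
  x = 4: f ≡ 0 at y ∈ ∅; g ≡ 0 at y ∈ {2, 5}; common: ∅.
  x = 5: f ≡ 0 at y ∈ {2, 3}; g ≡ 0 at y ∈ {4, 5}; common: ∅.
  x = 6: f ≡ 0 at y ∈ {0, 1}; g ≡ 0 at y ∈ {1, 3}; common: {1}.
Collecting: common zeros = {(6, 1)}, so the count is 1.
Comparison with the Bézout bound: 1 ≤ 4 = deg(f)·deg(g), as expected for curves with no common component (the affine F_7-count falls short of the bound because intersections may lie at infinity, over extension fields, or carry multiplicity).


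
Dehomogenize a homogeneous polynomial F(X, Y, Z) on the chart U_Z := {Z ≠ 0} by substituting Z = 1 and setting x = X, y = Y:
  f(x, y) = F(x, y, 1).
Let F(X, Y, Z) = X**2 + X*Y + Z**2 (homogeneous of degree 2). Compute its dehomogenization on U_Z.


f(x, y) = x**2 + x*y + 1

On U_Z we set Z = 1. Each monomial c·X^i·Y^j·Z^k in F becomes c·x^i·y^j·1^k = c·x^i·y^j.
Substituting Z = 1: F(X, Y, 1) = x**2 + x*y + 1.
Note: deg(f) ≤ deg(F) = 2; strict inequality happens when F is divisible by Z (lost terms).


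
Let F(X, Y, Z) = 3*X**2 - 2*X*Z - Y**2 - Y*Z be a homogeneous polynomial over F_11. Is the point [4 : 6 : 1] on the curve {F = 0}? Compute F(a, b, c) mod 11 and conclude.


F(4,6,1) ≡ 9 (mod 11); P is NOT on the curve.

Evaluate F(4, 6, 1) term-by-term (mod 11).
  3*X**2 ↦ 3·16·1·1 = 48
  -2*X*Z ↦ -2·4·1·1 = -8
  -Y**2 ↦ -1·1·36·1 = -36
  -Y*Z ↦ -1·1·6·1 = -6
Sum: F(4, 6, 1) = (48) + (-8) + (-36) + (-6) = -2.
Reducing mod 11: -2 ≡ 9 (mod 11).
Since F(a, b, c) ≡ 9 ≠ 0 (mod 11), P does NOT lie on the curve.


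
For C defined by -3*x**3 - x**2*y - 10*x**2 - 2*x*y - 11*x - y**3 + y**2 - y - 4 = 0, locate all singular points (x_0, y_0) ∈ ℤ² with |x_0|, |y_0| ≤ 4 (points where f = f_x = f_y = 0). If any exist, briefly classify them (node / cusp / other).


Singular points: {(-1, 0)}; classification: node.

Compute partial derivatives:
  f_x = -9*x**2 - 2*x*y - 20*x - 2*y - 11.
  f_y = -x**2 - 2*x - 3*y**2 + 2*y - 1.
Scan x_0 ∈ {−4, ..., 4}. For each x_0, f_y(x_0, y) is a polynomial in y; find its integer roots y ∈ {−4, ..., 4}, then test f_x and f at those candidates.
  x = -4: f_y(-4, y) = -3*y**2 + 2*y - 9; no integer root y with |y| ≤ 4.
  x = -3: f_y(-3, y) = -3*y**2 + 2*y - 4; no integer root y with |y| ≤ 4.
  x = -2: f_y(-2, y) = -3*y**2 + 2*y - 1; no integer root y with |y| ≤ 4.
  x = -1: f_y(-1, y) = -3*y**2 + 2*y; vanishes at y ∈ {0}. (-1, 0): f_x = 0, f = 0 — SINGULAR.
  x = 0: f_y(0, y) = -3*y**2 + 2*y - 1; no integer root y with |y| ≤ 4.
  x = 1: f_y(1, y) = -3*y**2 + 2*y - 4; no integer root y with |y| ≤ 4.
  x = 2: f_y(2, y) = -3*y**2 + 2*y - 9; no integer root y with |y| ≤ 4.
  x = 3: f_y(3, y) = -3*y**2 + 2*y - 16; no integer root y with |y| ≤ 4.
  x = 4: f_y(4, y) = -3*y**2 + 2*y - 25; no integer root y with |y| ≤ 4.
Only singular point on the grid: (-1, 0).
Classify: substitute x = -1 + u, y = 0 + v and expand: f = -3*u**3 - u**2*v - u**2 - v**3 + v**2.
No constant or linear terms (consistent with a singular point). Quadratic part: -u**2 + v**2. Cubic part: -3*u**3 - u**2*v - v**3.
The quadratic part v**2 - u**2 = (v − u)(v + u) splits into two distinct linear factors, so there are two distinct tangent lines y − 0 = ±(x − -1) — this is a node (ordinary double point).
Classification: node.


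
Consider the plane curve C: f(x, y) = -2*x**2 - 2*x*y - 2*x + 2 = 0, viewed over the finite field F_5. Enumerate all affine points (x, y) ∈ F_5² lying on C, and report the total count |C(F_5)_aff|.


Affine F_5-points: {(1, 4), (2, 0), (3, 3), (4, 4)}; count = 4.

For each of the 25 pairs (x, y) ∈ F_5², evaluate f(x, y) mod 5. Record the zeros.
  x = 0: [0↦2, 1↦2, 2↦2, 3↦2, 4↦2]  zeros at y ∈ ∅
  x = 1: [0↦3, 1↦1, 2↦4, 3↦2, 4↦0]  zeros at y ∈ {4}
  x = 2: [0↦0, 1↦1, 2↦2, 3↦3, 4↦4]  zeros at y ∈ {0}
  x = 3: [0↦3, 1↦2, 2↦1, 3↦0, 4↦4]  zeros at y ∈ {3}
  x = 4: [0↦2, 1↦4, 2↦1, 3↦3, 4↦0]  zeros at y ∈ {4}
Collecting zeros: affine points = {(1, 4), (2, 0), (3, 3), (4, 4)}.
Total count |C(F_5)_aff| = 4.


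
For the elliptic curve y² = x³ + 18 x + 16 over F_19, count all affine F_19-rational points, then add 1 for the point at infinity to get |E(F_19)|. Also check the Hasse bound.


Affine points = {(0, 4), (0, 15), (1, 4), (1, 15), (4, 0), (6, 6), (6, 13), (8, 8), (8, 11), (11, 5), (11, 14), (16, 7), (16, 12), (18, 4), (18, 15)}; affine count = 15; |E(F_19)| = 16.

Discriminant check: Δ ∝ 4a³ + 27b² = 4·18³ + 27·16² = 4·5832 + 27·256 ≡ 11 (mod 19). Nonzero ⇒ E is nonsingular.
For each x ∈ F_19, compute rhs = x³ + 18·x + 16 mod 19, then count y ∈ F_19 with y² ≡ rhs.
  x = 0: rhs = 16, matching y values: 4, 15 (2 points).
  x = 1: rhs = 16, matching y values: 4, 15 (2 points).
  x = 2: rhs = 3, matching y values: none (0 points).
  x = 3: rhs = 2, matching y values: none (0 points).
  x = 4: rhs = 0, matching y values: 0 (1 points).
  x = 5: rhs = 3, matching y values: none (0 points).
  x = 6: rhs = 17, matching y values: 6, 13 (2 points).
  x = 7: rhs = 10, matching y values: none (0 points).
  x = 8: rhs = 7, matching y values: 8, 11 (2 points).
  x = 9: rhs = 14, matching y values: none (0 points).
  x = 10: rhs = 18, matching y values: none (0 points).
  x = 11: rhs = 6, matching y values: 5, 14 (2 points).
  x = 12: rhs = 3, matching y values: none (0 points).
  x = 13: rhs = 15, matching y values: none (0 points).
  x = 14: rhs = 10, matching y values: none (0 points).
  x = 15: rhs = 13, matching y values: none (0 points).
  x = 16: rhs = 11, matching y values: 7, 12 (2 points).
  x = 17: rhs = 10, matching y values: none (0 points).
  x = 18: rhs = 16, matching y values: 4, 15 (2 points).
Total affine count: 15.
Full point count |E(F_19)| = 15 + 1 = 16.
Hasse bound: |16 − (19+1)| = |-4| = 4 ≤ 2√19 ≈ 8.7178 ✓.


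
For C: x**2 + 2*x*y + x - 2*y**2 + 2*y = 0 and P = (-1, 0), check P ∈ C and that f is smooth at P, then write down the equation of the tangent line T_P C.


Tangent line at P: -x - 1 = 0.

Step 1: f(-1, 0) = 0, so P lies on C.
Step 2: partial derivatives
  f_x(x, y) = 2*x + 2*y + 1, f_y(x, y) = 2*x - 4*y + 2.
  f_x(P) = -1, f_y(P) = 0 (gradient nonzero, so P is smooth).
Step 3: tangent line at P: -1·(x − -1) + 0·(y − 0) = 0.
Expanding: -x - 1 = 0.


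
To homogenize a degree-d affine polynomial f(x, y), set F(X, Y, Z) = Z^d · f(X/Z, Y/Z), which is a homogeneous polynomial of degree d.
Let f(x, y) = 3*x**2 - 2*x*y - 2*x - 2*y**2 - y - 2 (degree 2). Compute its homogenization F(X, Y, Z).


F(X, Y, Z) = 3*X**2 - 2*X*Y - 2*X*Z - 2*Y**2 - Y*Z - 2*Z**2

deg(f) = 2.
Substitute x = X/Z, y = Y/Z into f, then multiply by Z^2.
  monomial 3·x^2·y^0 ↦ 3·X^2·Y^0·Z^0.
  monomial -2·x^1·y^1 ↦ -2·X^1·Y^1·Z^0.
  monomial -2·x^1·y^0 ↦ -2·X^1·Y^0·Z^1.
  monomial -2·x^0·y^2 ↦ -2·X^0·Y^2·Z^0.
  monomial -1·x^0·y^1 ↦ -1·X^0·Y^1·Z^1.
  monomial -2·x^0·y^0 ↦ -2·X^0·Y^0·Z^2.
Collecting: F(X, Y, Z) = 3*X**2 - 2*X*Y - 2*X*Z - 2*Y**2 - Y*Z - 2*Z**2.


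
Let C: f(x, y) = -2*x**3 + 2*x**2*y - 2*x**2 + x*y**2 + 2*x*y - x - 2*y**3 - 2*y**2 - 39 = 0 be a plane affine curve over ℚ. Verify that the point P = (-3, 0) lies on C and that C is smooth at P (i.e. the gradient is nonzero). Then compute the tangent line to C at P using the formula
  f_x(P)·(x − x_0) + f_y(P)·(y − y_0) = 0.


Tangent line at P: -43*x + 12*y - 129 = 0.

Step 1: f(-3, 0) = 0, so P lies on C.
Step 2: partial derivatives
  f_x(x, y) = -6*x**2 + 4*x*y - 4*x + y**2 + 2*y - 1, f_y(x, y) = 2*x**2 + 2*x*y + 2*x - 6*y**2 - 4*y.
  f_x(P) = -43, f_y(P) = 12 (gradient nonzero, so P is smooth).
Step 3: tangent line at P: -43·(x − -3) + 12·(y − 0) = 0.
Expanding: -43*x + 12*y - 129 = 0.


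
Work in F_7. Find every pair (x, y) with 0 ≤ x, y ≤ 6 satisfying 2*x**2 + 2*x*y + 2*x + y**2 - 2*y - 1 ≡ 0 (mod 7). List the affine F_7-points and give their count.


Affine F_7-points: {(0, 4), (0, 5), (1, 2), (1, 5), (2, 1), (2, 4), (3, 1), (3, 2)}; count = 8.

For each of the 49 pairs (x, y) ∈ F_7², evaluate f(x, y) mod 7. Record the zeros.
  x = 0: [0↦6, 1↦5, 2↦6, 3↦2, 4↦0, 5↦0, 6↦2]  zeros at y ∈ {4, 5}
  x = 1: [0↦3, 1↦4, 2↦0, 3↦5, 4↦5, 5↦0, 6↦4]  zeros at y ∈ {2, 5}
  x = 2: [0↦4, 1↦0, 2↦5, 3↦5, 4↦0, 5↦4, 6↦3]  zeros at y ∈ {1, 4}
  x = 3: [0↦2, 1↦0, 2↦0, 3↦2, 4↦6, 5↦5, 6↦6]  zeros at y ∈ {1, 2}
  x = 4: [0↦4, 1↦4, 2↦6, 3↦3, 4↦2, 5↦3, 6↦6]  zeros at y ∈ ∅
  x = 5: [0↦3, 1↦5, 2↦2, 3↦1, 4↦2, 5↦5, 6↦3]  zeros at y ∈ ∅
  x = 6: [0↦6, 1↦3, 2↦2, 3↦3, 4↦6, 5↦4, 6↦4]  zeros at y ∈ ∅
Collecting zeros: affine points = {(0, 4), (0, 5), (1, 2), (1, 5), (2, 1), (2, 4), (3, 1), (3, 2)}.
Total count |C(F_7)_aff| = 8.


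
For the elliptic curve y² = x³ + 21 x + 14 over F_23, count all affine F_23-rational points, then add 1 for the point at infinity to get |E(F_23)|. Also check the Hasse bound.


Affine points = {(1, 6), (1, 17), (2, 8), (2, 15), (3, 9), (3, 14), (4, 1), (4, 22), (8, 2), (8, 21), (9, 9), (9, 14), (11, 9), (11, 14), (12, 4), (12, 19), (13, 0), (14, 4), (14, 19), (15, 1), (15, 22), (19, 2), (19, 21), (20, 4), (20, 19)}; affine count = 25; |E(F_23)| = 26.

Discriminant check: Δ ∝ 4a³ + 27b² = 4·21³ + 27·14² = 4·9261 + 27·196 ≡ 16 (mod 23). Nonzero ⇒ E is nonsingular.
For each x ∈ F_23, compute rhs = x³ + 21·x + 14 mod 23, then count y ∈ F_23 with y² ≡ rhs.
  x = 0: rhs = 14, matching y values: none (0 points).
  x = 1: rhs = 13, matching y values: 6, 17 (2 points).
  x = 2: rhs = 18, matching y values: 8, 15 (2 points).
  x = 3: rhs = 12, matching y values: 9, 14 (2 points).
  x = 4: rhs = 1, matching y values: 1, 22 (2 points).
  x = 5: rhs = 14, matching y values: none (0 points).
  x = 6: rhs = 11, matching y values: none (0 points).
  x = 7: rhs = 21, matching y values: none (0 points).
  x = 8: rhs = 4, matching y values: 2, 21 (2 points).
  x = 9: rhs = 12, matching y values: 9, 14 (2 points).
  x = 10: rhs = 5, matching y values: none (0 points).
  x = 11: rhs = 12, matching y values: 9, 14 (2 points).
  x = 12: rhs = 16, matching y values: 4, 19 (2 points).
  x = 13: rhs = 0, matching y values: 0 (1 points).
  x = 14: rhs = 16, matching y values: 4, 19 (2 points).
  x = 15: rhs = 1, matching y values: 1, 22 (2 points).
  x = 16: rhs = 7, matching y values: none (0 points).
  x = 17: rhs = 17, matching y values: none (0 points).
  x = 18: rhs = 14, matching y values: none (0 points).
  x = 19: rhs = 4, matching y values: 2, 21 (2 points).
  x = 20: rhs = 16, matching y values: 4, 19 (2 points).
  x = 21: rhs = 10, matching y values: none (0 points).
  x = 22: rhs = 15, matching y values: none (0 points).
Total affine count: 25.
Full point count |E(F_23)| = 25 + 1 = 26.
Hasse bound: |26 − (23+1)| = |2| = 2 ≤ 2√23 ≈ 9.5917 ✓.


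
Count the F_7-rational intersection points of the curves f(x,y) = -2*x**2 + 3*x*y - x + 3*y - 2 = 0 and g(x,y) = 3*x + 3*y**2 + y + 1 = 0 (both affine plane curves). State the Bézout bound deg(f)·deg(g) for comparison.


Common zeros: ∅; count = 0; Bézout bound = 4.

deg(f) = 2, deg(g) = 2, so Bézout bound = 4.
Scan x ∈ F_7. For each x, list the y ∈ F_7 with f(x, y) ≡ 0 and those with g(x, y) ≡ 0 (mod 7); the common zeros in that column are the intersection.
  x = 0: f ≡ 0 at y ∈ {3}; g ≡ 0 at y ∈ ∅; common: ∅.
  x = 1: f ≡ 0 at y ∈ {2}; g ≡ 0 at y ∈ {4, 5}; common: ∅.
  x = 2: f ≡ 0 at y ∈ {6}; g ≡ 0 at y ∈ {0, 2}; common: ∅.
  x = 3: f ≡ 0 at y ∈ {6}; g ≡ 0 at y ∈ {1}; common: ∅.
  x = 4: f ≡ 0 at y ∈ {3}; g ≡ 0 at y ∈ ∅; common: ∅.
  x = 5: f ≡ 0 at y ∈ {2}; g ≡ 0 at y ∈ ∅; common: ∅.
  x = 6: f ≡ 0 at y ∈ ∅; g ≡ 0 at y ∈ {3, 6}; common: ∅.
Collecting: common zeros = ∅, so the count is 0.
Comparison with the Bézout bound: 0 ≤ 4 = deg(f)·deg(g), as expected for curves with no common component (the affine F_7-count falls short of the bound because intersections may lie at infinity, over extension fields, or carry multiplicity).


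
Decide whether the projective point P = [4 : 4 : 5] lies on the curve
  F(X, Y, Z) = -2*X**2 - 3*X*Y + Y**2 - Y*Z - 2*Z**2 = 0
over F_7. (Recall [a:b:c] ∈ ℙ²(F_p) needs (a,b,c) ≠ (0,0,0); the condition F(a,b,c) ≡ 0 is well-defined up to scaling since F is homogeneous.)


F(4,4,5) ≡ 6 (mod 7); P is NOT on the curve.

Evaluate F(4, 4, 5) term-by-term (mod 7).
  -2*X**2 ↦ -2·16·1·1 = -32
  -3*X*Y ↦ -3·4·4·1 = -48
  Y**2 ↦ 1·1·16·1 = 16
  -Y*Z ↦ -1·1·4·5 = -20
  -2*Z**2 ↦ -2·1·1·25 = -50
Sum: F(4, 4, 5) = (-32) + (-48) + (16) + (-20) + (-50) = -134.
Reducing mod 7: -134 ≡ 6 (mod 7).
Since F(a, b, c) ≡ 6 ≠ 0 (mod 7), P does NOT lie on the curve.


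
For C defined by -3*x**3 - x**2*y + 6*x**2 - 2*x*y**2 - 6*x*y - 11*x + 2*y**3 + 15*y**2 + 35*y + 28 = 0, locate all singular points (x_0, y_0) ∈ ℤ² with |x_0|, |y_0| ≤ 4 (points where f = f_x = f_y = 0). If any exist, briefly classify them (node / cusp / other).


Singular points: {(1, -2)}; classification: node.

Compute partial derivatives:
  f_x = -9*x**2 - 2*x*y + 12*x - 2*y**2 - 6*y - 11.
  f_y = -x**2 - 4*x*y - 6*x + 6*y**2 + 30*y + 35.
Scan x_0 ∈ {−4, ..., 4}. For each x_0, f_y(x_0, y) is a polynomial in y; find its integer roots y ∈ {−4, ..., 4}, then test f_x and f at those candidates.
  x = -4: f_y(-4, y) = 6*y**2 + 46*y + 43; no integer root y with |y| ≤ 4.
  x = -3: f_y(-3, y) = 6*y**2 + 42*y + 44; no integer root y with |y| ≤ 4.
  x = -2: f_y(-2, y) = 6*y**2 + 38*y + 43; no integer root y with |y| ≤ 4.
  x = -1: f_y(-1, y) = 6*y**2 + 34*y + 40; vanishes at y ∈ {-4}. (-1, -4): f_x = -48 ≠ 0.
  x = 0: f_y(0, y) = 6*y**2 + 30*y + 35; no integer root y with |y| ≤ 4.
  x = 1: f_y(1, y) = 6*y**2 + 26*y + 28; vanishes at y ∈ {-2}. (1, -2): f_x = 0, f = 0 — SINGULAR.
  x = 2: f_y(2, y) = 6*y**2 + 22*y + 19; no integer root y with |y| ≤ 4.
  x = 3: f_y(3, y) = 6*y**2 + 18*y + 8; no integer root y with |y| ≤ 4.
  x = 4: f_y(4, y) = 6*y**2 + 14*y - 5; no integer root y with |y| ≤ 4.
Only singular point on the grid: (1, -2).
Classify: substitute x = 1 + u, y = -2 + v and expand: f = -3*u**3 - u**2*v - u**2 - 2*u*v**2 + 2*v**3 + v**2.
No constant or linear terms (consistent with a singular point). Quadratic part: -u**2 + v**2. Cubic part: -3*u**3 - u**2*v - 2*u*v**2 + 2*v**3.
The quadratic part v**2 - u**2 = (v − u)(v + u) splits into two distinct linear factors, so there are two distinct tangent lines y − -2 = ±(x − 1) — this is a node (ordinary double point).
Classification: node.


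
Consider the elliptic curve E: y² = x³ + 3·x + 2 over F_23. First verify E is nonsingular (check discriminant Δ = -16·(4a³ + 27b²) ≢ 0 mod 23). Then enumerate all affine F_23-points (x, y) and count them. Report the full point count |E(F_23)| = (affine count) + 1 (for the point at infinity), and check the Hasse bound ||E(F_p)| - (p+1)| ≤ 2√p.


Affine points = {(0, 5), (0, 18), (1, 11), (1, 12), (2, 4), (2, 19), (4, 3), (4, 20), (5, 2), (5, 21), (6, 11), (6, 12), (8, 3), (8, 20), (11, 3), (11, 20), (12, 8), (12, 15), (15, 8), (15, 15), (16, 11), (16, 12), (18, 0), (19, 8), (19, 15), (20, 9), (20, 14)}; affine count = 27; |E(F_23)| = 28.

Discriminant check: Δ ∝ 4a³ + 27b² = 4·3³ + 27·2² = 4·27 + 27·4 ≡ 9 (mod 23). Nonzero ⇒ E is nonsingular.
For each x ∈ F_23, compute rhs = x³ + 3·x + 2 mod 23, then count y ∈ F_23 with y² ≡ rhs.
  x = 0: rhs = 2, matching y values: 5, 18 (2 points).
  x = 1: rhs = 6, matching y values: 11, 12 (2 points).
  x = 2: rhs = 16, matching y values: 4, 19 (2 points).
  x = 3: rhs = 15, matching y values: none (0 points).
  x = 4: rhs = 9, matching y values: 3, 20 (2 points).
  x = 5: rhs = 4, matching y values: 2, 21 (2 points).
  x = 6: rhs = 6, matching y values: 11, 12 (2 points).
  x = 7: rhs = 21, matching y values: none (0 points).
  x = 8: rhs = 9, matching y values: 3, 20 (2 points).
  x = 9: rhs = 22, matching y values: none (0 points).
  x = 10: rhs = 20, matching y values: none (0 points).
  x = 11: rhs = 9, matching y values: 3, 20 (2 points).
  x = 12: rhs = 18, matching y values: 8, 15 (2 points).
  x = 13: rhs = 7, matching y values: none (0 points).
  x = 14: rhs = 5, matching y values: none (0 points).
  x = 15: rhs = 18, matching y values: 8, 15 (2 points).
  x = 16: rhs = 6, matching y values: 11, 12 (2 points).
  x = 17: rhs = 21, matching y values: none (0 points).
  x = 18: rhs = 0, matching y values: 0 (1 points).
  x = 19: rhs = 18, matching y values: 8, 15 (2 points).
  x = 20: rhs = 12, matching y values: 9, 14 (2 points).
  x = 21: rhs = 11, matching y values: none (0 points).
  x = 22: rhs = 21, matching y values: none (0 points).
Total affine count: 27.
Full point count |E(F_23)| = 27 + 1 = 28.
Hasse bound: |28 − (23+1)| = |4| = 4 ≤ 2√23 ≈ 9.5917 ✓.


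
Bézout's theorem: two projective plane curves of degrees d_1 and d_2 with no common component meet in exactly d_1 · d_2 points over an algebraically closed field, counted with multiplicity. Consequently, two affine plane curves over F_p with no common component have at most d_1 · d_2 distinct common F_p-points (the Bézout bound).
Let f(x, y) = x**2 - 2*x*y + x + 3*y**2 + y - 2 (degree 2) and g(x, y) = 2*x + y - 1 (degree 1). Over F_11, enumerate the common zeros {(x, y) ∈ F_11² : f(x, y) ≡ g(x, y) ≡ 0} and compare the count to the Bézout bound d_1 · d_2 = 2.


Common zeros: {(3, 6), (5, 2)}; count = 2; Bézout bound = 2.

deg(f) = 2, deg(g) = 1, so Bézout bound = 2.
Scan x ∈ F_11. For each x, list the y ∈ F_11 with f(x, y) ≡ 0 and those with g(x, y) ≡ 0 (mod 11); the common zeros in that column are the intersection.
  x = 0: f ≡ 0 at y ∈ {8, 10}; g ≡ 0 at y ∈ {1}; common: ∅.
  x = 1: f ≡ 0 at y ∈ {0, 4}; g ≡ 0 at y ∈ {10}; common: ∅.
  x = 2: f ≡ 0 at y ∈ {3, 9}; g ≡ 0 at y ∈ {8}; common: ∅.
  x = 3: f ≡ 0 at y ∈ {3, 6}; g ≡ 0 at y ∈ {6}; common: {6}.
  x = 4: f ≡ 0 at y ∈ {8, 9}; g ≡ 0 at y ∈ {4}; common: ∅.
  x = 5: f ≡ 0 at y ∈ {1, 2}; g ≡ 0 at y ∈ {2}; common: {2}.
  x = 6: f ≡ 0 at y ∈ {4, 7}; g ≡ 0 at y ∈ {0}; common: ∅.
  x = 7: f ≡ 0 at y ∈ {1, 7}; g ≡ 0 at y ∈ {9}; common: ∅.
  x = 8: f ≡ 0 at y ∈ {6, 10}; g ≡ 0 at y ∈ {7}; common: ∅.
  x = 9: f ≡ 0 at y ∈ {0, 2}; g ≡ 0 at y ∈ {5}; common: ∅.
  x = 10: f ≡ 0 at y ∈ {5}; g ≡ 0 at y ∈ {3}; common: ∅.
Collecting: common zeros = {(3, 6), (5, 2)}, so the count is 2.
Comparison with the Bézout bound: 2 ≤ 2 = deg(f)·deg(g), as expected for curves with no common component (the bound is attained).


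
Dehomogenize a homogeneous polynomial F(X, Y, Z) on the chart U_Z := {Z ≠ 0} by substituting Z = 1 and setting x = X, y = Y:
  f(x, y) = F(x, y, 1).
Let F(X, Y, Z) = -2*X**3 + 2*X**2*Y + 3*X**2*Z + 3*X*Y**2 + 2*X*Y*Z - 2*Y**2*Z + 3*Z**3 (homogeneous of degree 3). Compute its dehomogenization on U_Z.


f(x, y) = -2*x**3 + 2*x**2*y + 3*x**2 + 3*x*y**2 + 2*x*y - 2*y**2 + 3

On U_Z we set Z = 1. Each monomial c·X^i·Y^j·Z^k in F becomes c·x^i·y^j·1^k = c·x^i·y^j.
Substituting Z = 1: F(X, Y, 1) = -2*x**3 + 2*x**2*y + 3*x**2 + 3*x*y**2 + 2*x*y - 2*y**2 + 3.
Note: deg(f) ≤ deg(F) = 3; strict inequality happens when F is divisible by Z (lost terms).


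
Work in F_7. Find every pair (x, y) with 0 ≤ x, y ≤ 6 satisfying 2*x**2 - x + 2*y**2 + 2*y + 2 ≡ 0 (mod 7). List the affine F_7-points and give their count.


Affine F_7-points: {(0, 2), (0, 4), (1, 1), (1, 5), (3, 1), (3, 5), (4, 2), (4, 4)}; count = 8.

For each of the 49 pairs (x, y) ∈ F_7², evaluate f(x, y) mod 7. Record the zeros.
  x = 0: [0↦2, 1↦6, 2↦0, 3↦5, 4↦0, 5↦6, 6↦2]  zeros at y ∈ {2, 4}
  x = 1: [0↦3, 1↦0, 2↦1, 3↦6, 4↦1, 5↦0, 6↦3]  zeros at y ∈ {1, 5}
  x = 2: [0↦1, 1↦5, 2↦6, 3↦4, 4↦6, 5↦5, 6↦1]  zeros at y ∈ ∅
  x = 3: [0↦3, 1↦0, 2↦1, 3↦6, 4↦1, 5↦0, 6↦3]  zeros at y ∈ {1, 5}
  x = 4: [0↦2, 1↦6, 2↦0, 3↦5, 4↦0, 5↦6, 6↦2]  zeros at y ∈ {2, 4}
  x = 5: [0↦5, 1↦2, 2↦3, 3↦1, 4↦3, 5↦2, 6↦5]  zeros at y ∈ ∅
  x = 6: [0↦5, 1↦2, 2↦3, 3↦1, 4↦3, 5↦2, 6↦5]  zeros at y ∈ ∅
Collecting zeros: affine points = {(0, 2), (0, 4), (1, 1), (1, 5), (3, 1), (3, 5), (4, 2), (4, 4)}.
Total count |C(F_7)_aff| = 8.


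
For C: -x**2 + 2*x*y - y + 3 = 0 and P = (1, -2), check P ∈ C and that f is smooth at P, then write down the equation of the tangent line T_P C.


Tangent line at P: -6*x + y + 8 = 0.

Step 1: f(1, -2) = 0, so P lies on C.
Step 2: partial derivatives
  f_x(x, y) = -2*x + 2*y, f_y(x, y) = 2*x - 1.
  f_x(P) = -6, f_y(P) = 1 (gradient nonzero, so P is smooth).
Step 3: tangent line at P: -6·(x − 1) + 1·(y − -2) = 0.
Expanding: -6*x + y + 8 = 0.


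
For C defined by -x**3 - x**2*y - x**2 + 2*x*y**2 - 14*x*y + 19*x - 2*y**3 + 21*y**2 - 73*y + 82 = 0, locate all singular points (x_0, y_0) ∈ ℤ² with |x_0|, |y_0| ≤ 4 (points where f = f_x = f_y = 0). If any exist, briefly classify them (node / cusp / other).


Singular points: {(-1, 3)}; classification: node.

Compute partial derivatives:
  f_x = -3*x**2 - 2*x*y - 2*x + 2*y**2 - 14*y + 19.
  f_y = -x**2 + 4*x*y - 14*x - 6*y**2 + 42*y - 73.
Scan x_0 ∈ {−4, ..., 4}. For each x_0, f_y(x_0, y) is a polynomial in y; find its integer roots y ∈ {−4, ..., 4}, then test f_x and f at those candidates.
  x = -4: f_y(-4, y) = -6*y**2 + 26*y - 33; no integer root y with |y| ≤ 4.
  x = -3: f_y(-3, y) = -6*y**2 + 30*y - 40; no integer root y with |y| ≤ 4.
  x = -2: f_y(-2, y) = -6*y**2 + 34*y - 49; no integer root y with |y| ≤ 4.
  x = -1: f_y(-1, y) = -6*y**2 + 38*y - 60; vanishes at y ∈ {3}. (-1, 3): f_x = 0, f = 0 — SINGULAR.
  x = 0: f_y(0, y) = -6*y**2 + 42*y - 73; no integer root y with |y| ≤ 4.
  x = 1: f_y(1, y) = -6*y**2 + 46*y - 88; vanishes at y ∈ {4}. (1, 4): f_x = -18 ≠ 0.
  x = 2: f_y(2, y) = -6*y**2 + 50*y - 105; no integer root y with |y| ≤ 4.
  x = 3: f_y(3, y) = -6*y**2 + 54*y - 124; no integer root y with |y| ≤ 4.
  x = 4: f_y(4, y) = -6*y**2 + 58*y - 145; no integer root y with |y| ≤ 4.
Only singular point on the grid: (-1, 3).
Classify: substitute x = -1 + u, y = 3 + v and expand: f = -u**3 - u**2*v - u**2 + 2*u*v**2 - 2*v**3 + v**2.
No constant or linear terms (consistent with a singular point). Quadratic part: -u**2 + v**2. Cubic part: -u**3 - u**2*v + 2*u*v**2 - 2*v**3.
The quadratic part v**2 - u**2 = (v − u)(v + u) splits into two distinct linear factors, so there are two distinct tangent lines y − 3 = ±(x − -1) — this is a node (ordinary double point).
Classification: node.


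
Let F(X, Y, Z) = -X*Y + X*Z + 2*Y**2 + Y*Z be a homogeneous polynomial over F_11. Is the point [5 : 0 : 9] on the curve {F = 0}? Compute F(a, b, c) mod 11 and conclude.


F(5,0,9) ≡ 1 (mod 11); P is NOT on the curve.

Evaluate F(5, 0, 9) term-by-term (mod 11).
  -X*Y ↦ -1·5·0·1 = 0
  X*Z ↦ 1·5·1·9 = 45
  2*Y**2 ↦ 2·1·0·1 = 0
  Y*Z ↦ 1·1·0·9 = 0
Sum: F(5, 0, 9) = (0) + (45) + (0) + (0) = 45.
Reducing mod 11: 45 ≡ 1 (mod 11).
Since F(a, b, c) ≡ 1 ≠ 0 (mod 11), P does NOT lie on the curve.


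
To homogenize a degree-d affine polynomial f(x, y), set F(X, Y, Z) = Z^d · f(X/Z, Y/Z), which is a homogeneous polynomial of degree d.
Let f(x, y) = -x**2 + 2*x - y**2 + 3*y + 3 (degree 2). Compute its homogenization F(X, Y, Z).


F(X, Y, Z) = -X**2 + 2*X*Z - Y**2 + 3*Y*Z + 3*Z**2

deg(f) = 2.
Substitute x = X/Z, y = Y/Z into f, then multiply by Z^2.
  monomial -1·x^2·y^0 ↦ -1·X^2·Y^0·Z^0.
  monomial 2·x^1·y^0 ↦ 2·X^1·Y^0·Z^1.
  monomial -1·x^0·y^2 ↦ -1·X^0·Y^2·Z^0.
  monomial 3·x^0·y^1 ↦ 3·X^0·Y^1·Z^1.
  monomial 3·x^0·y^0 ↦ 3·X^0·Y^0·Z^2.
Collecting: F(X, Y, Z) = -X**2 + 2*X*Z - Y**2 + 3*Y*Z + 3*Z**2.


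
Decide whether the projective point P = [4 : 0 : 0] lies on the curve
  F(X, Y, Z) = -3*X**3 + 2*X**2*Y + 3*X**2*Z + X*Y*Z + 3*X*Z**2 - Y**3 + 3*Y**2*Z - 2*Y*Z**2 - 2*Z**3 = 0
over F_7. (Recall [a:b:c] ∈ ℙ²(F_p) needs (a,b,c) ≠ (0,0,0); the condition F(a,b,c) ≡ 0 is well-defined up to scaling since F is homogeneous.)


F(4,0,0) ≡ 4 (mod 7); P is NOT on the curve.

Evaluate F(4, 0, 0) term-by-term (mod 7).
  -3*X**3 ↦ -3·64·1·1 = -192
  2*X**2*Y ↦ 2·16·0·1 = 0
  3*X**2*Z ↦ 3·16·1·0 = 0
  X*Y*Z ↦ 1·4·0·0 = 0
  3*X*Z**2 ↦ 3·4·1·0 = 0
  -Y**3 ↦ -1·1·0·1 = 0
  3*Y**2*Z ↦ 3·1·0·0 = 0
  -2*Y*Z**2 ↦ -2·1·0·0 = 0
  -2*Z**3 ↦ -2·1·1·0 = 0
Sum: F(4, 0, 0) = (-192) + (0) + (0) + (0) + (0) + (0) + (0) + (0) + (0) = -192.
Reducing mod 7: -192 ≡ 4 (mod 7).
Since F(a, b, c) ≡ 4 ≠ 0 (mod 7), P does NOT lie on the curve.


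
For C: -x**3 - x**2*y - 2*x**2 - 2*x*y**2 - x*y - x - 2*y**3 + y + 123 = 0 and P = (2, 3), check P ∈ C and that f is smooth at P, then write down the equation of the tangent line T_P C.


Tangent line at P: -54*x - 83*y + 357 = 0.

Step 1: f(2, 3) = 0, so P lies on C.
Step 2: partial derivatives
  f_x(x, y) = -3*x**2 - 2*x*y - 4*x - 2*y**2 - y - 1, f_y(x, y) = -x**2 - 4*x*y - x - 6*y**2 + 1.
  f_x(P) = -54, f_y(P) = -83 (gradient nonzero, so P is smooth).
Step 3: tangent line at P: -54·(x − 2) + -83·(y − 3) = 0.
Expanding: -54*x - 83*y + 357 = 0.


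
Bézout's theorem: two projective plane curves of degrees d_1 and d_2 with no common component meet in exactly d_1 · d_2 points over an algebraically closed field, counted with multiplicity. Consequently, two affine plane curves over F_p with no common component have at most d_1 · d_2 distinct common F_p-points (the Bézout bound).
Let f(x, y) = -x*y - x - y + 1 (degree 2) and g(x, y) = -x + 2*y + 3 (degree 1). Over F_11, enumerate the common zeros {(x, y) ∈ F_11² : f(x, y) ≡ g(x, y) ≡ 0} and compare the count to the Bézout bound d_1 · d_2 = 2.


Common zeros: {(4, 6), (7, 2)}; count = 2; Bézout bound = 2.

deg(f) = 2, deg(g) = 1, so Bézout bound = 2.
Scan x ∈ F_11. For each x, list the y ∈ F_11 with f(x, y) ≡ 0 and those with g(x, y) ≡ 0 (mod 11); the common zeros in that column are the intersection.
  x = 0: f ≡ 0 at y ∈ {1}; g ≡ 0 at y ∈ {4}; common: ∅.
  x = 1: f ≡ 0 at y ∈ {0}; g ≡ 0 at y ∈ {10}; common: ∅.
  x = 2: f ≡ 0 at y ∈ {7}; g ≡ 0 at y ∈ {5}; common: ∅.
  x = 3: f ≡ 0 at y ∈ {5}; g ≡ 0 at y ∈ {0}; common: ∅.
  x = 4: f ≡ 0 at y ∈ {6}; g ≡ 0 at y ∈ {6}; common: {6}.
  x = 5: f ≡ 0 at y ∈ {3}; g ≡ 0 at y ∈ {1}; common: ∅.
  x = 6: f ≡ 0 at y ∈ {4}; g ≡ 0 at y ∈ {7}; common: ∅.
  x = 7: f ≡ 0 at y ∈ {2}; g ≡ 0 at y ∈ {2}; common: {2}.
  x = 8: f ≡ 0 at y ∈ {9}; g ≡ 0 at y ∈ {8}; common: ∅.
  x = 9: f ≡ 0 at y ∈ {8}; g ≡ 0 at y ∈ {3}; common: ∅.
  x = 10: f ≡ 0 at y ∈ ∅; g ≡ 0 at y ∈ {9}; common: ∅.
Collecting: common zeros = {(4, 6), (7, 2)}, so the count is 2.
Comparison with the Bézout bound: 2 ≤ 2 = deg(f)·deg(g), as expected for curves with no common component (the bound is attained).


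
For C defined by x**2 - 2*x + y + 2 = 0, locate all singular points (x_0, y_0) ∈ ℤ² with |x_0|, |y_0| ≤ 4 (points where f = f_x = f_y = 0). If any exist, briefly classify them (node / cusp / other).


No singular points in the scanned grid; C is smooth there.

Compute partial derivatives:
  f_x = 2*x - 2.
  f_y = 1.
f_y = 1 is a nonzero constant, so f_y never vanishes: no point (x, y) can satisfy f = f_x = f_y = 0. In particular no (x, y) ∈ {−4, ..., 4}² is singular; the curve is smooth.


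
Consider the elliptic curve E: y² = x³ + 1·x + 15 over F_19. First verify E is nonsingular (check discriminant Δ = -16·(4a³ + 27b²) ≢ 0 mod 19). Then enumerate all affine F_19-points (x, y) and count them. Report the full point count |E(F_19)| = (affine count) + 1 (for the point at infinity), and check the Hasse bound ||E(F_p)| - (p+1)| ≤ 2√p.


Affine points = {(1, 6), (1, 13), (2, 5), (2, 14), (3, 8), (3, 11), (4, 8), (4, 11), (6, 3), (6, 16), (7, 2), (7, 17), (12, 8), (12, 11), (15, 2), (15, 17), (16, 2), (16, 17), (17, 9), (17, 10)}; affine count = 20; |E(F_19)| = 21.

Discriminant check: Δ ∝ 4a³ + 27b² = 4·1³ + 27·15² = 4·1 + 27·225 ≡ 18 (mod 19). Nonzero ⇒ E is nonsingular.
For each x ∈ F_19, compute rhs = x³ + 1·x + 15 mod 19, then count y ∈ F_19 with y² ≡ rhs.
  x = 0: rhs = 15, matching y values: none (0 points).
  x = 1: rhs = 17, matching y values: 6, 13 (2 points).
  x = 2: rhs = 6, matching y values: 5, 14 (2 points).
  x = 3: rhs = 7, matching y values: 8, 11 (2 points).
  x = 4: rhs = 7, matching y values: 8, 11 (2 points).
  x = 5: rhs = 12, matching y values: none (0 points).
  x = 6: rhs = 9, matching y values: 3, 16 (2 points).
  x = 7: rhs = 4, matching y values: 2, 17 (2 points).
  x = 8: rhs = 3, matching y values: none (0 points).
  x = 9: rhs = 12, matching y values: none (0 points).
  x = 10: rhs = 18, matching y values: none (0 points).
  x = 11: rhs = 8, matching y values: none (0 points).
  x = 12: rhs = 7, matching y values: 8, 11 (2 points).
  x = 13: rhs = 2, matching y values: none (0 points).
  x = 14: rhs = 18, matching y values: none (0 points).
  x = 15: rhs = 4, matching y values: 2, 17 (2 points).
  x = 16: rhs = 4, matching y values: 2, 17 (2 points).
  x = 17: rhs = 5, matching y values: 9, 10 (2 points).
  x = 18: rhs = 13, matching y values: none (0 points).
Total affine count: 20.
Full point count |E(F_19)| = 20 + 1 = 21.
Hasse bound: |21 − (19+1)| = |1| = 1 ≤ 2√19 ≈ 8.7178 ✓.
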